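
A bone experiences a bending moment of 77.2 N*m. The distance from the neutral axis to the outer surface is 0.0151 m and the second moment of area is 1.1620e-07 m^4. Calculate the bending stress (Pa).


sigma = M * c / I
sigma = 77.2 * 0.0151 / 1.1620e-07
M * c = 1.1657
sigma = 1.0032e+07


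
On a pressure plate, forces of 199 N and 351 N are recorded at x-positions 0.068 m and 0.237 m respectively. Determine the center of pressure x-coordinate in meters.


COP_x = (F1*x1 + F2*x2) / (F1 + F2)
COP_x = (199*0.068 + 351*0.237) / (199 + 351)
Numerator = 96.7190
Denominator = 550
COP_x = 0.1759


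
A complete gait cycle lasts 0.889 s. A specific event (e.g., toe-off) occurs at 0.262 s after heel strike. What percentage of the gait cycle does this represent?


pct = (event_time / cycle_time) * 100
pct = (0.262 / 0.889) * 100
ratio = 0.2947
pct = 29.4713


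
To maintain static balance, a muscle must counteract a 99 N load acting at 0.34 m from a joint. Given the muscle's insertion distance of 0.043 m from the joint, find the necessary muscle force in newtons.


F_muscle = W * d_load / d_muscle
F_muscle = 99 * 0.34 / 0.043
Numerator = 33.6600
F_muscle = 782.7907


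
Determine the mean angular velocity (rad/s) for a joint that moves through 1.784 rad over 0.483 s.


omega = delta_theta / delta_t
omega = 1.784 / 0.483
omega = 3.6936


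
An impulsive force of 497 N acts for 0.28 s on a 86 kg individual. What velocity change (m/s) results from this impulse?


J = F * dt = 497 * 0.28 = 139.1600 N*s
delta_v = J / m
delta_v = 139.1600 / 86
delta_v = 1.6181


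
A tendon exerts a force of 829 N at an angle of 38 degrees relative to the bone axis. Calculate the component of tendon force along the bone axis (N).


F_eff = F_tendon * cos(theta)
theta = 38 deg = 0.6632 rad
cos(theta) = 0.7880
F_eff = 829 * 0.7880
F_eff = 653.2609


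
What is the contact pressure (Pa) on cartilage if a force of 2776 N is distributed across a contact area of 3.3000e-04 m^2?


P = F / A
P = 2776 / 3.3000e-04
P = 8.4121e+06


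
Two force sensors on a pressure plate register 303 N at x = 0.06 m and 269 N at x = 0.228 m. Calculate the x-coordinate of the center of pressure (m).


COP_x = (F1*x1 + F2*x2) / (F1 + F2)
COP_x = (303*0.06 + 269*0.228) / (303 + 269)
Numerator = 79.5120
Denominator = 572
COP_x = 0.1390


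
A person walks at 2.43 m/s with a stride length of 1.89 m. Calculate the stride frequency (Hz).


f = v / stride_length
f = 2.43 / 1.89
f = 1.2857


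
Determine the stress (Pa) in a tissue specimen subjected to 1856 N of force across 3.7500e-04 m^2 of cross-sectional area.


stress = F / A
stress = 1856 / 3.7500e-04
stress = 4.9493e+06


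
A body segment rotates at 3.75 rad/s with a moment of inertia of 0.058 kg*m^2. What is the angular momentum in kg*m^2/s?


L = I * omega
L = 0.058 * 3.75
L = 0.2175


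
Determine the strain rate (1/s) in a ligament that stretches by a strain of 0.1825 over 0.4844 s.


strain_rate = delta_strain / delta_t
strain_rate = 0.1825 / 0.4844
strain_rate = 0.3768


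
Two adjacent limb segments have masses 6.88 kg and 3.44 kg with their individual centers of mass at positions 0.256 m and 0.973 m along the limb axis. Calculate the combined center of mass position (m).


COM = (m1*x1 + m2*x2) / (m1 + m2)
COM = (6.88*0.256 + 3.44*0.973) / (6.88 + 3.44)
Numerator = 5.1084
Denominator = 10.3200
COM = 0.4950


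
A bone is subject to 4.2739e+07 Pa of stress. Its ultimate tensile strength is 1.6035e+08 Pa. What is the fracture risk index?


FRI = applied / ultimate
FRI = 4.2739e+07 / 1.6035e+08
FRI = 0.2665


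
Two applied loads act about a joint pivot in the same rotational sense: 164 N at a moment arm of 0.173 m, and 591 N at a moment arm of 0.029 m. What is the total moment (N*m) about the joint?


M = F1 * d1 + F2 * d2
M = 164 * 0.173 + 591 * 0.029
M = 28.3720 + 17.1390
M = 45.5110


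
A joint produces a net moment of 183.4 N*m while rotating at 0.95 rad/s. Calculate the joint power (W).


P = M * omega
P = 183.4 * 0.95
P = 174.2300


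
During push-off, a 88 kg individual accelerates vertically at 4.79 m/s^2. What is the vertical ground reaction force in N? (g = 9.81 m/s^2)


GRF = m * (g + a)
GRF = 88 * (9.81 + 4.79)
GRF = 88 * 14.6000
GRF = 1284.8000


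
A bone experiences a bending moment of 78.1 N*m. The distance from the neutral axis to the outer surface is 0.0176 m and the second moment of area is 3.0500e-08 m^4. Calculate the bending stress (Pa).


sigma = M * c / I
sigma = 78.1 * 0.0176 / 3.0500e-08
M * c = 1.3746
sigma = 4.5068e+07


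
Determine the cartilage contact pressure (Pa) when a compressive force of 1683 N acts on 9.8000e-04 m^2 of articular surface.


P = F / A
P = 1683 / 9.8000e-04
P = 1.7173e+06


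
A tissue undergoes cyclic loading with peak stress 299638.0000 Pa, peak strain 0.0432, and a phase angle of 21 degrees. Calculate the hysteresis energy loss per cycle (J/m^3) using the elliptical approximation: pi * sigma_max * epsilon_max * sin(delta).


E_loss = pi * sigma_max * epsilon_max * sin(delta)
delta = 21 deg = 0.3665 rad
sin(delta) = 0.3584
E_loss = pi * 299638.0000 * 0.0432 * 0.3584
E_loss = 14573.3593


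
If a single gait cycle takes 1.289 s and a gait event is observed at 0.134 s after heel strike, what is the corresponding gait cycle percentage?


pct = (event_time / cycle_time) * 100
pct = (0.134 / 1.289) * 100
ratio = 0.1040
pct = 10.3957


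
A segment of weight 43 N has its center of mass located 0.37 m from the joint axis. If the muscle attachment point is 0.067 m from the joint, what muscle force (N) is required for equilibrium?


F_muscle = W * d_load / d_muscle
F_muscle = 43 * 0.37 / 0.067
Numerator = 15.9100
F_muscle = 237.4627


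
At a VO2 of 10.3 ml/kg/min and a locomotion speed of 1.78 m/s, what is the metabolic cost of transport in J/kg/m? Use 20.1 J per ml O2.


Power per kg = VO2 * 20.1 / 60
Power per kg = 10.3 * 20.1 / 60 = 3.4505 W/kg
Cost = power_per_kg / speed
Cost = 3.4505 / 1.78
Cost = 1.9385


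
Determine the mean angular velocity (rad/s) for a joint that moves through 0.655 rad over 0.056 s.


omega = delta_theta / delta_t
omega = 0.655 / 0.056
omega = 11.6964


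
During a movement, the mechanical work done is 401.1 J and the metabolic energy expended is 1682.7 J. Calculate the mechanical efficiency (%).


eta = (W_mech / E_meta) * 100
eta = (401.1 / 1682.7) * 100
ratio = 0.2384
eta = 23.8367


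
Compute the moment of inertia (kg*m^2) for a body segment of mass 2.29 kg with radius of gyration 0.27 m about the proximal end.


I = m * k^2
I = 2.29 * 0.27^2
k^2 = 0.0729
I = 0.1669


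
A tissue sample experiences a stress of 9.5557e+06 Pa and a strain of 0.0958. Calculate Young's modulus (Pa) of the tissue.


E = stress / strain
E = 9.5557e+06 / 0.0958
E = 9.9746e+07


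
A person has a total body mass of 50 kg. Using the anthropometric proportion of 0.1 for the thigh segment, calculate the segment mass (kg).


m_segment = body_mass * fraction
m_segment = 50 * 0.1
m_segment = 5.0000


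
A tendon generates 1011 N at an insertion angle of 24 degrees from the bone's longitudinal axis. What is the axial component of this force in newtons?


F_eff = F_tendon * cos(theta)
theta = 24 deg = 0.4189 rad
cos(theta) = 0.9135
F_eff = 1011 * 0.9135
F_eff = 923.5945


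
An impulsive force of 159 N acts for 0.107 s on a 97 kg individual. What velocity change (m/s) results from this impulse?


J = F * dt = 159 * 0.107 = 17.0130 N*s
delta_v = J / m
delta_v = 17.0130 / 97
delta_v = 0.1754


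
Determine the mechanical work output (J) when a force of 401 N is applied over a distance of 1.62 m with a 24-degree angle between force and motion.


W = F * d * cos(theta)
theta = 24 deg = 0.4189 rad
cos(theta) = 0.9135
W = 401 * 1.62 * 0.9135
W = 593.4574


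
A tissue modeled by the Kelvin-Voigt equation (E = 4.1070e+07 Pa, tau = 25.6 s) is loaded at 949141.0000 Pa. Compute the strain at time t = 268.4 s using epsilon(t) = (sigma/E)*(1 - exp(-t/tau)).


epsilon(t) = (sigma/E) * (1 - exp(-t/tau))
sigma/E = 949141.0000 / 4.1070e+07 = 0.0231
exp(-t/tau) = exp(-268.4 / 25.6) = 2.7970e-05
epsilon = 0.0231 * (1 - 2.7970e-05)
epsilon = 0.0231


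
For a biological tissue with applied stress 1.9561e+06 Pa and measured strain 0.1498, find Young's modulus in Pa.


E = stress / strain
E = 1.9561e+06 / 0.1498
E = 1.3058e+07


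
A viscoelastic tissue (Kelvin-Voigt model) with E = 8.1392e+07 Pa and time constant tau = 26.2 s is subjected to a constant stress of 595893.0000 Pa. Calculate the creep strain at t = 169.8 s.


epsilon(t) = (sigma/E) * (1 - exp(-t/tau))
sigma/E = 595893.0000 / 8.1392e+07 = 0.0073
exp(-t/tau) = exp(-169.8 / 26.2) = 0.0015
epsilon = 0.0073 * (1 - 0.0015)
epsilon = 0.0073


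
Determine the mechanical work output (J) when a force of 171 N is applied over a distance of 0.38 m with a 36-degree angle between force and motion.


W = F * d * cos(theta)
theta = 36 deg = 0.6283 rad
cos(theta) = 0.8090
W = 171 * 0.38 * 0.8090
W = 52.5699


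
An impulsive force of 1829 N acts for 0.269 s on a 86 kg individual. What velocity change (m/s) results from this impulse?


J = F * dt = 1829 * 0.269 = 492.0010 N*s
delta_v = J / m
delta_v = 492.0010 / 86
delta_v = 5.7209


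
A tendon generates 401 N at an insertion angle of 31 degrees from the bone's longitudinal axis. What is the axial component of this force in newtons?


F_eff = F_tendon * cos(theta)
theta = 31 deg = 0.5411 rad
cos(theta) = 0.8572
F_eff = 401 * 0.8572
F_eff = 343.7241


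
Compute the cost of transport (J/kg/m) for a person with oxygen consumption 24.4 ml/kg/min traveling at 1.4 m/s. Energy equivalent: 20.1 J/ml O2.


Power per kg = VO2 * 20.1 / 60
Power per kg = 24.4 * 20.1 / 60 = 8.1740 W/kg
Cost = power_per_kg / speed
Cost = 8.1740 / 1.4
Cost = 5.8386


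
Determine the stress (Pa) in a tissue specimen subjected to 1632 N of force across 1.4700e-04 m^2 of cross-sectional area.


stress = F / A
stress = 1632 / 1.4700e-04
stress = 1.1102e+07


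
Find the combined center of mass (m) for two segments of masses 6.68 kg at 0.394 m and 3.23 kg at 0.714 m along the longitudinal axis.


COM = (m1*x1 + m2*x2) / (m1 + m2)
COM = (6.68*0.394 + 3.23*0.714) / (6.68 + 3.23)
Numerator = 4.9381
Denominator = 9.9100
COM = 0.4983


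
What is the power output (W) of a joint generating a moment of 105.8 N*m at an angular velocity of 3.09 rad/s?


P = M * omega
P = 105.8 * 3.09
P = 326.9220


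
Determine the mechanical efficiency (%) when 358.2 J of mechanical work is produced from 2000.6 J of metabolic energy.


eta = (W_mech / E_meta) * 100
eta = (358.2 / 2000.6) * 100
ratio = 0.1790
eta = 17.9046


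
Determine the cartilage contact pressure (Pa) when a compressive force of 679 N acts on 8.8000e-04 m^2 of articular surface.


P = F / A
P = 679 / 8.8000e-04
P = 771590.9091


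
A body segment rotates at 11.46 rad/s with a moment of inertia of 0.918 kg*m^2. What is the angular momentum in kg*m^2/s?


L = I * omega
L = 0.918 * 11.46
L = 10.5203


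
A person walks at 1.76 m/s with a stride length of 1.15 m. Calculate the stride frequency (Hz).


f = v / stride_length
f = 1.76 / 1.15
f = 1.5304


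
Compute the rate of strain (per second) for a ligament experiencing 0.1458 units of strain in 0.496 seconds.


strain_rate = delta_strain / delta_t
strain_rate = 0.1458 / 0.496
strain_rate = 0.2940


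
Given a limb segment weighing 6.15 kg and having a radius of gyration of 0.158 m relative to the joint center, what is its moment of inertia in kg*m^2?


I = m * k^2
I = 6.15 * 0.158^2
k^2 = 0.0250
I = 0.1535


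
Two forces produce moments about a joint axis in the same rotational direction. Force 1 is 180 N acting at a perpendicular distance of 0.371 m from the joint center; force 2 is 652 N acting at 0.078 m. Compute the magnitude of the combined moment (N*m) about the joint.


M = F1 * d1 + F2 * d2
M = 180 * 0.371 + 652 * 0.078
M = 66.7800 + 50.8560
M = 117.6360


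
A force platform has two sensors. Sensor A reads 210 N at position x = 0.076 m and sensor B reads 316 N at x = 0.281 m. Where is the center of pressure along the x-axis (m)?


COP_x = (F1*x1 + F2*x2) / (F1 + F2)
COP_x = (210*0.076 + 316*0.281) / (210 + 316)
Numerator = 104.7560
Denominator = 526
COP_x = 0.1992


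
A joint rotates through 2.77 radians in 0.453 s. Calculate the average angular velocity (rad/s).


omega = delta_theta / delta_t
omega = 2.77 / 0.453
omega = 6.1148


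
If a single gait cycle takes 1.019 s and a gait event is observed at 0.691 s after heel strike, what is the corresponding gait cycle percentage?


pct = (event_time / cycle_time) * 100
pct = (0.691 / 1.019) * 100
ratio = 0.6781
pct = 67.8116


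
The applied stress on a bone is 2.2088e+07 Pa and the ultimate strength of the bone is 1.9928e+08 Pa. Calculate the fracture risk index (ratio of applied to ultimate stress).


FRI = applied / ultimate
FRI = 2.2088e+07 / 1.9928e+08
FRI = 0.1108


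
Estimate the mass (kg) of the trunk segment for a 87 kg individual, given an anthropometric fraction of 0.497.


m_segment = body_mass * fraction
m_segment = 87 * 0.497
m_segment = 43.2390


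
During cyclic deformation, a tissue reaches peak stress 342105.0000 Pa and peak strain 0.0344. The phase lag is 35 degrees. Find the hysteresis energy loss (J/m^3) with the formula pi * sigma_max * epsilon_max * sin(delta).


E_loss = pi * sigma_max * epsilon_max * sin(delta)
delta = 35 deg = 0.6109 rad
sin(delta) = 0.5736
E_loss = pi * 342105.0000 * 0.0344 * 0.5736
E_loss = 21206.0137


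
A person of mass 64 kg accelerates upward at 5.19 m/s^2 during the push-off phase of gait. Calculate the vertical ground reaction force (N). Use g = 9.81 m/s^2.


GRF = m * (g + a)
GRF = 64 * (9.81 + 5.19)
GRF = 64 * 15.0000
GRF = 960.0000


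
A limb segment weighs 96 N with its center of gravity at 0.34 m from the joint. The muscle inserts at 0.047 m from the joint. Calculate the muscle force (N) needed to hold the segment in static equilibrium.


F_muscle = W * d_load / d_muscle
F_muscle = 96 * 0.34 / 0.047
Numerator = 32.6400
F_muscle = 694.4681


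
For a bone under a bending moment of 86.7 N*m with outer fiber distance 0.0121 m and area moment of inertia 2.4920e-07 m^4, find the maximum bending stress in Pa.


sigma = M * c / I
sigma = 86.7 * 0.0121 / 2.4920e-07
M * c = 1.0491
sigma = 4.2098e+06


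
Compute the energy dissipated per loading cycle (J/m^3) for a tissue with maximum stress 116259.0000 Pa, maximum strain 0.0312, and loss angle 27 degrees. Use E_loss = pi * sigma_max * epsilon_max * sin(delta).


E_loss = pi * sigma_max * epsilon_max * sin(delta)
delta = 27 deg = 0.4712 rad
sin(delta) = 0.4540
E_loss = pi * 116259.0000 * 0.0312 * 0.4540
E_loss = 5173.4209


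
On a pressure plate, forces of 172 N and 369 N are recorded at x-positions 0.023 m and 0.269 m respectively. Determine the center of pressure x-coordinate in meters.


COP_x = (F1*x1 + F2*x2) / (F1 + F2)
COP_x = (172*0.023 + 369*0.269) / (172 + 369)
Numerator = 103.2170
Denominator = 541
COP_x = 0.1908


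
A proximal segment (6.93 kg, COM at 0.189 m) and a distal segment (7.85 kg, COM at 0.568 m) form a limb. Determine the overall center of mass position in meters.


COM = (m1*x1 + m2*x2) / (m1 + m2)
COM = (6.93*0.189 + 7.85*0.568) / (6.93 + 7.85)
Numerator = 5.7686
Denominator = 14.7800
COM = 0.3903


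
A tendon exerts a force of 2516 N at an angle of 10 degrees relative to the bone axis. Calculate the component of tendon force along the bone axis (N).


F_eff = F_tendon * cos(theta)
theta = 10 deg = 0.1745 rad
cos(theta) = 0.9848
F_eff = 2516 * 0.9848
F_eff = 2477.7763


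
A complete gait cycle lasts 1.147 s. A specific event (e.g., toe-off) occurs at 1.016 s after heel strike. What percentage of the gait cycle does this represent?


pct = (event_time / cycle_time) * 100
pct = (1.016 / 1.147) * 100
ratio = 0.8858
pct = 88.5789


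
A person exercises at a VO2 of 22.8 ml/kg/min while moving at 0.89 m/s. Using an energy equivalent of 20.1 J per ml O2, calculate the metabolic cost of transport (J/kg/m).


Power per kg = VO2 * 20.1 / 60
Power per kg = 22.8 * 20.1 / 60 = 7.6380 W/kg
Cost = power_per_kg / speed
Cost = 7.6380 / 0.89
Cost = 8.5820


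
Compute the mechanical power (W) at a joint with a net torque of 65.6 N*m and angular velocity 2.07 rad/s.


P = M * omega
P = 65.6 * 2.07
P = 135.7920


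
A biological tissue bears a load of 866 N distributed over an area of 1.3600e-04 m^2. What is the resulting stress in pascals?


stress = F / A
stress = 866 / 1.3600e-04
stress = 6.3676e+06


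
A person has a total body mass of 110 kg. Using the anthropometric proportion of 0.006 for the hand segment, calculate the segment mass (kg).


m_segment = body_mass * fraction
m_segment = 110 * 0.006
m_segment = 0.6600


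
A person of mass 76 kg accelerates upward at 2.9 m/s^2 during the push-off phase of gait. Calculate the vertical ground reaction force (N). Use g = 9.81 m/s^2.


GRF = m * (g + a)
GRF = 76 * (9.81 + 2.9)
GRF = 76 * 12.7100
GRF = 965.9600


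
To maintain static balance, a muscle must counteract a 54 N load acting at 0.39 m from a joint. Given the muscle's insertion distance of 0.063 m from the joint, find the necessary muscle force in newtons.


F_muscle = W * d_load / d_muscle
F_muscle = 54 * 0.39 / 0.063
Numerator = 21.0600
F_muscle = 334.2857


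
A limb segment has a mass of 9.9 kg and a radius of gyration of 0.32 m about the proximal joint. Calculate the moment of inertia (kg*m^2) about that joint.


I = m * k^2
I = 9.9 * 0.32^2
k^2 = 0.1024
I = 1.0138


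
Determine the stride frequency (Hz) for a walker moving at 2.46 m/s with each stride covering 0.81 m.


f = v / stride_length
f = 2.46 / 0.81
f = 3.0370


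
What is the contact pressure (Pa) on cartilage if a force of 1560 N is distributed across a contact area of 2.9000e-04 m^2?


P = F / A
P = 1560 / 2.9000e-04
P = 5.3793e+06


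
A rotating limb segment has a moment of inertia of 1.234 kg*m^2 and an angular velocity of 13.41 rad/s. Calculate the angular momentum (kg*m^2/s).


L = I * omega
L = 1.234 * 13.41
L = 16.5479


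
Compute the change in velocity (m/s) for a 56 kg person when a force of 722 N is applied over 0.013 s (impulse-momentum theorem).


J = F * dt = 722 * 0.013 = 9.3860 N*s
delta_v = J / m
delta_v = 9.3860 / 56
delta_v = 0.1676


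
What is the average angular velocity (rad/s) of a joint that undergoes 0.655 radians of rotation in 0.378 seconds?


omega = delta_theta / delta_t
omega = 0.655 / 0.378
omega = 1.7328


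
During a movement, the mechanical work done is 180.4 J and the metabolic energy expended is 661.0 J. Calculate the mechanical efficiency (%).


eta = (W_mech / E_meta) * 100
eta = (180.4 / 661.0) * 100
ratio = 0.2729
eta = 27.2920


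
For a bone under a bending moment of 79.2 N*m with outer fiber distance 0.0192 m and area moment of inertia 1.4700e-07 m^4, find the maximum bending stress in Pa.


sigma = M * c / I
sigma = 79.2 * 0.0192 / 1.4700e-07
M * c = 1.5206
sigma = 1.0344e+07


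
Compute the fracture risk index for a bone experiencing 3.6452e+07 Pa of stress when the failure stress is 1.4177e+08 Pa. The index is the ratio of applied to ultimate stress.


FRI = applied / ultimate
FRI = 3.6452e+07 / 1.4177e+08
FRI = 0.2571


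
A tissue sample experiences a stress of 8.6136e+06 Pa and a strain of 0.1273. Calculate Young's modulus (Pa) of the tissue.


E = stress / strain
E = 8.6136e+06 / 0.1273
E = 6.7664e+07


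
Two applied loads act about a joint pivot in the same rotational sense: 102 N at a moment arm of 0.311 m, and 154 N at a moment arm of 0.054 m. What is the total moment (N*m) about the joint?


M = F1 * d1 + F2 * d2
M = 102 * 0.311 + 154 * 0.054
M = 31.7220 + 8.3160
M = 40.0380


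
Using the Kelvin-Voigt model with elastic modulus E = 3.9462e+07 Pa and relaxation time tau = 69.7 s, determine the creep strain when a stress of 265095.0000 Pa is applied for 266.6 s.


epsilon(t) = (sigma/E) * (1 - exp(-t/tau))
sigma/E = 265095.0000 / 3.9462e+07 = 0.0067
exp(-t/tau) = exp(-266.6 / 69.7) = 0.0218
epsilon = 0.0067 * (1 - 0.0218)
epsilon = 0.0066


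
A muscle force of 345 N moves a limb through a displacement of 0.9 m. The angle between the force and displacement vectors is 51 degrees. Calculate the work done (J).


W = F * d * cos(theta)
theta = 51 deg = 0.8901 rad
cos(theta) = 0.6293
W = 345 * 0.9 * 0.6293
W = 195.4040


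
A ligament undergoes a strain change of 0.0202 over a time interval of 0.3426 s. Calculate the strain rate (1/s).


strain_rate = delta_strain / delta_t
strain_rate = 0.0202 / 0.3426
strain_rate = 0.0590


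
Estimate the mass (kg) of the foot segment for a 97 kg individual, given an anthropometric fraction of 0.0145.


m_segment = body_mass * fraction
m_segment = 97 * 0.0145
m_segment = 1.4065


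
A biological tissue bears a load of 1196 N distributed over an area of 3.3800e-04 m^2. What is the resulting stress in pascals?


stress = F / A
stress = 1196 / 3.3800e-04
stress = 3.5385e+06


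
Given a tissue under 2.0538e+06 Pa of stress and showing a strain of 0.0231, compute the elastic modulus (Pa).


E = stress / strain
E = 2.0538e+06 / 0.0231
E = 8.8909e+07


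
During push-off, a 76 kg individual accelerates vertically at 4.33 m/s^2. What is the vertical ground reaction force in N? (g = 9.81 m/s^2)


GRF = m * (g + a)
GRF = 76 * (9.81 + 4.33)
GRF = 76 * 14.1400
GRF = 1074.6400


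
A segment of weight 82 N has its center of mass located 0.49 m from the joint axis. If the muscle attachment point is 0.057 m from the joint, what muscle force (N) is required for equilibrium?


F_muscle = W * d_load / d_muscle
F_muscle = 82 * 0.49 / 0.057
Numerator = 40.1800
F_muscle = 704.9123


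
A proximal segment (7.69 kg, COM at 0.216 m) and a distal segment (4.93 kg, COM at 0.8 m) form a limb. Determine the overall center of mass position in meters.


COM = (m1*x1 + m2*x2) / (m1 + m2)
COM = (7.69*0.216 + 4.93*0.8) / (7.69 + 4.93)
Numerator = 5.6050
Denominator = 12.6200
COM = 0.4441


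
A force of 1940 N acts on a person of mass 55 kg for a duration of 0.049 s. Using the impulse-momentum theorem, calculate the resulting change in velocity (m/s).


J = F * dt = 1940 * 0.049 = 95.0600 N*s
delta_v = J / m
delta_v = 95.0600 / 55
delta_v = 1.7284


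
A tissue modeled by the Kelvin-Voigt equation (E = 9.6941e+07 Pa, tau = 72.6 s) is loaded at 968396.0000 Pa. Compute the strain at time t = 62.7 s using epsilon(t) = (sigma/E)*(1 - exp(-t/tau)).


epsilon(t) = (sigma/E) * (1 - exp(-t/tau))
sigma/E = 968396.0000 / 9.6941e+07 = 0.0100
exp(-t/tau) = exp(-62.7 / 72.6) = 0.4216
epsilon = 0.0100 * (1 - 0.4216)
epsilon = 0.0058


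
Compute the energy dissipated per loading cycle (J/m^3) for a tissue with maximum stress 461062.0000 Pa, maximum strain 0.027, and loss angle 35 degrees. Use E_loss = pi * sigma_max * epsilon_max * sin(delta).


E_loss = pi * sigma_max * epsilon_max * sin(delta)
delta = 35 deg = 0.6109 rad
sin(delta) = 0.5736
E_loss = pi * 461062.0000 * 0.027 * 0.5736
E_loss = 22431.8074


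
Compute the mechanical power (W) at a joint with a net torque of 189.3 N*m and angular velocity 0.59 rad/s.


P = M * omega
P = 189.3 * 0.59
P = 111.6870


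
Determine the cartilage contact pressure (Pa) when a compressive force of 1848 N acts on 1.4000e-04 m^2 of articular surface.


P = F / A
P = 1848 / 1.4000e-04
P = 1.3200e+07


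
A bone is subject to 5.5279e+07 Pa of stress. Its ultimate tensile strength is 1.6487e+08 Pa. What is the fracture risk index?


FRI = applied / ultimate
FRI = 5.5279e+07 / 1.6487e+08
FRI = 0.3353


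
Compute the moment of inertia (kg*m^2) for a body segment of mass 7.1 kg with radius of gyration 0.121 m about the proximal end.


I = m * k^2
I = 7.1 * 0.121^2
k^2 = 0.0146
I = 0.1040


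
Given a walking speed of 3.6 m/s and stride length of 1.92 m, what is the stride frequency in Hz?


f = v / stride_length
f = 3.6 / 1.92
f = 1.8750


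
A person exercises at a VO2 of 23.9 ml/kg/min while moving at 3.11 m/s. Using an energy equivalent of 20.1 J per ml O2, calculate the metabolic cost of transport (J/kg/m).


Power per kg = VO2 * 20.1 / 60
Power per kg = 23.9 * 20.1 / 60 = 8.0065 W/kg
Cost = power_per_kg / speed
Cost = 8.0065 / 3.11
Cost = 2.5744


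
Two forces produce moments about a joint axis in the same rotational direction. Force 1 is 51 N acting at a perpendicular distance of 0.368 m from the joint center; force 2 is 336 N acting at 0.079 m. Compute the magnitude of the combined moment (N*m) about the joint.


M = F1 * d1 + F2 * d2
M = 51 * 0.368 + 336 * 0.079
M = 18.7680 + 26.5440
M = 45.3120


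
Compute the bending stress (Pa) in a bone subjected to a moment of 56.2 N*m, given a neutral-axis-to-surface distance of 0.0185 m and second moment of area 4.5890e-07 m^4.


sigma = M * c / I
sigma = 56.2 * 0.0185 / 4.5890e-07
M * c = 1.0397
sigma = 2.2656e+06


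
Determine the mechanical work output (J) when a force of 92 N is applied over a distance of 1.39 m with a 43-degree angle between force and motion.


W = F * d * cos(theta)
theta = 43 deg = 0.7505 rad
cos(theta) = 0.7314
W = 92 * 1.39 * 0.7314
W = 93.5255


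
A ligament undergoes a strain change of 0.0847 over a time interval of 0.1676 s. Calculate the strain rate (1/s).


strain_rate = delta_strain / delta_t
strain_rate = 0.0847 / 0.1676
strain_rate = 0.5054


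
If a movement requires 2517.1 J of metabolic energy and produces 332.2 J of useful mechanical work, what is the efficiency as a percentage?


eta = (W_mech / E_meta) * 100
eta = (332.2 / 2517.1) * 100
ratio = 0.1320
eta = 13.1977


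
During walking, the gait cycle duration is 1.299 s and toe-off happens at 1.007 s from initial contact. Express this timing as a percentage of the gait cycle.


pct = (event_time / cycle_time) * 100
pct = (1.007 / 1.299) * 100
ratio = 0.7752
pct = 77.5212


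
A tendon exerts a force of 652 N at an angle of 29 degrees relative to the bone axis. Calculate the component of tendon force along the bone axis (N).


F_eff = F_tendon * cos(theta)
theta = 29 deg = 0.5061 rad
cos(theta) = 0.8746
F_eff = 652 * 0.8746
F_eff = 570.2520


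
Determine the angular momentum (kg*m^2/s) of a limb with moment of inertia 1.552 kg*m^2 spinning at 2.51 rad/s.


L = I * omega
L = 1.552 * 2.51
L = 3.8955


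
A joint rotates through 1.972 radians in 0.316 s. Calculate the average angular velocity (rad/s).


omega = delta_theta / delta_t
omega = 1.972 / 0.316
omega = 6.2405


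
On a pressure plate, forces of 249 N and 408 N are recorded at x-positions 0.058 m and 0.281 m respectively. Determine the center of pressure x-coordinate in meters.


COP_x = (F1*x1 + F2*x2) / (F1 + F2)
COP_x = (249*0.058 + 408*0.281) / (249 + 408)
Numerator = 129.0900
Denominator = 657
COP_x = 0.1965


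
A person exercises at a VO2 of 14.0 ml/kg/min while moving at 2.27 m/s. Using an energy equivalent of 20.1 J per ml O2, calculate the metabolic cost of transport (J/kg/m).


Power per kg = VO2 * 20.1 / 60
Power per kg = 14.0 * 20.1 / 60 = 4.6900 W/kg
Cost = power_per_kg / speed
Cost = 4.6900 / 2.27
Cost = 2.0661


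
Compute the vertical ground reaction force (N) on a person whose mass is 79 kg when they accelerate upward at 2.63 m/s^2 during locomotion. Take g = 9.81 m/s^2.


GRF = m * (g + a)
GRF = 79 * (9.81 + 2.63)
GRF = 79 * 12.4400
GRF = 982.7600


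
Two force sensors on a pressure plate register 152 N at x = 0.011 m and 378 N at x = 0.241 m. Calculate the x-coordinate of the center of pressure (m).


COP_x = (F1*x1 + F2*x2) / (F1 + F2)
COP_x = (152*0.011 + 378*0.241) / (152 + 378)
Numerator = 92.7700
Denominator = 530
COP_x = 0.1750


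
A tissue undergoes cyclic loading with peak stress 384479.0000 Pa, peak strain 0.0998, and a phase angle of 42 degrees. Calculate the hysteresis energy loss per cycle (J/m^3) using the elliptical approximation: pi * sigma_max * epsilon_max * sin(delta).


E_loss = pi * sigma_max * epsilon_max * sin(delta)
delta = 42 deg = 0.7330 rad
sin(delta) = 0.6691
E_loss = pi * 384479.0000 * 0.0998 * 0.6691
E_loss = 80661.0615


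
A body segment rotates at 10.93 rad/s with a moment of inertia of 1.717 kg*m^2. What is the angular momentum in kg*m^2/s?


L = I * omega
L = 1.717 * 10.93
L = 18.7668


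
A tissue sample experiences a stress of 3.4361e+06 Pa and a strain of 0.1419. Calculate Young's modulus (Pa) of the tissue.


E = stress / strain
E = 3.4361e+06 / 0.1419
E = 2.4215e+07


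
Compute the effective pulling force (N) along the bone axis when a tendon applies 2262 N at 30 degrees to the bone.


F_eff = F_tendon * cos(theta)
theta = 30 deg = 0.5236 rad
cos(theta) = 0.8660
F_eff = 2262 * 0.8660
F_eff = 1958.9495


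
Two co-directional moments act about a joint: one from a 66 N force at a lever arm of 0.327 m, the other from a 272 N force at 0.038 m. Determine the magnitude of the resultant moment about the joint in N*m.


M = F1 * d1 + F2 * d2
M = 66 * 0.327 + 272 * 0.038
M = 21.5820 + 10.3360
M = 31.9180


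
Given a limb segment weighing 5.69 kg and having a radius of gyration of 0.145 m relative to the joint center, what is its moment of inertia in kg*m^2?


I = m * k^2
I = 5.69 * 0.145^2
k^2 = 0.0210
I = 0.1196


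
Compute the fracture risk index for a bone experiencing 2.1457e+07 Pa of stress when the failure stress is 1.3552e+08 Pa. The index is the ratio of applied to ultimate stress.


FRI = applied / ultimate
FRI = 2.1457e+07 / 1.3552e+08
FRI = 0.1583


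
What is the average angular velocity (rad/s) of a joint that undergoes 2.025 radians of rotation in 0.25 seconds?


omega = delta_theta / delta_t
omega = 2.025 / 0.25
omega = 8.1000


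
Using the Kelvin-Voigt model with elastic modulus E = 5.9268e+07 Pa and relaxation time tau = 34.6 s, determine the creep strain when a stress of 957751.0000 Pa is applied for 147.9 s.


epsilon(t) = (sigma/E) * (1 - exp(-t/tau))
sigma/E = 957751.0000 / 5.9268e+07 = 0.0162
exp(-t/tau) = exp(-147.9 / 34.6) = 0.0139
epsilon = 0.0162 * (1 - 0.0139)
epsilon = 0.0159


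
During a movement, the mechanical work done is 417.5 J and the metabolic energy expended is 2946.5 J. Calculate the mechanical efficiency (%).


eta = (W_mech / E_meta) * 100
eta = (417.5 / 2946.5) * 100
ratio = 0.1417
eta = 14.1694


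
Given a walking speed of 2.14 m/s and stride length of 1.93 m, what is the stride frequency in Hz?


f = v / stride_length
f = 2.14 / 1.93
f = 1.1088


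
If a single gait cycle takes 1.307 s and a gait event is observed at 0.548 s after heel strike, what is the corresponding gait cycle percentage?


pct = (event_time / cycle_time) * 100
pct = (0.548 / 1.307) * 100
ratio = 0.4193
pct = 41.9281


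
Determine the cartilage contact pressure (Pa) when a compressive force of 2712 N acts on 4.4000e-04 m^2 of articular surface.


P = F / A
P = 2712 / 4.4000e-04
P = 6.1636e+06


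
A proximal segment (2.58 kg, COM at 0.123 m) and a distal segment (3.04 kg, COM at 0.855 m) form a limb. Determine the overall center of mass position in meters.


COM = (m1*x1 + m2*x2) / (m1 + m2)
COM = (2.58*0.123 + 3.04*0.855) / (2.58 + 3.04)
Numerator = 2.9165
Denominator = 5.6200
COM = 0.5190


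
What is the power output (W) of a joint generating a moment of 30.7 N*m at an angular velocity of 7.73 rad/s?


P = M * omega
P = 30.7 * 7.73
P = 237.3110


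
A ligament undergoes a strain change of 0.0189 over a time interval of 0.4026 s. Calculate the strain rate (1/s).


strain_rate = delta_strain / delta_t
strain_rate = 0.0189 / 0.4026
strain_rate = 0.0469


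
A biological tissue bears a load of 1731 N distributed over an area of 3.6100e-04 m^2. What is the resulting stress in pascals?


stress = F / A
stress = 1731 / 3.6100e-04
stress = 4.7950e+06


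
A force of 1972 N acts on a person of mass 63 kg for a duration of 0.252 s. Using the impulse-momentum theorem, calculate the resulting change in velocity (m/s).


J = F * dt = 1972 * 0.252 = 496.9440 N*s
delta_v = J / m
delta_v = 496.9440 / 63
delta_v = 7.8880


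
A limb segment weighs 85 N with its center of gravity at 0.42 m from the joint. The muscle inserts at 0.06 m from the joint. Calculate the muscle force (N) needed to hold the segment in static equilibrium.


F_muscle = W * d_load / d_muscle
F_muscle = 85 * 0.42 / 0.06
Numerator = 35.7000
F_muscle = 595.0000


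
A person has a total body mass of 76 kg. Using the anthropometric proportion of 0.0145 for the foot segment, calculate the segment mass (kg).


m_segment = body_mass * fraction
m_segment = 76 * 0.0145
m_segment = 1.1020


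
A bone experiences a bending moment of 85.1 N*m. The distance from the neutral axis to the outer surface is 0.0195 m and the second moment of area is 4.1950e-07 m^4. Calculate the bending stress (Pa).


sigma = M * c / I
sigma = 85.1 * 0.0195 / 4.1950e-07
M * c = 1.6594
sigma = 3.9558e+06


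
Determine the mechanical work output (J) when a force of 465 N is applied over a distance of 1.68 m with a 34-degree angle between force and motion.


W = F * d * cos(theta)
theta = 34 deg = 0.5934 rad
cos(theta) = 0.8290
W = 465 * 1.68 * 0.8290
W = 647.6442


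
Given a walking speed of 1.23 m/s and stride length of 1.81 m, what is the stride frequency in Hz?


f = v / stride_length
f = 1.23 / 1.81
f = 0.6796


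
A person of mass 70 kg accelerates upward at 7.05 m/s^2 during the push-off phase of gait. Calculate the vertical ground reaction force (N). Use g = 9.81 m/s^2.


GRF = m * (g + a)
GRF = 70 * (9.81 + 7.05)
GRF = 70 * 16.8600
GRF = 1180.2000


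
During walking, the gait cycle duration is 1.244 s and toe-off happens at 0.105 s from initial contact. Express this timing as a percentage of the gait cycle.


pct = (event_time / cycle_time) * 100
pct = (0.105 / 1.244) * 100
ratio = 0.0844
pct = 8.4405


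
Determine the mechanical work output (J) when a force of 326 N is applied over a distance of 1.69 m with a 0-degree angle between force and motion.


W = F * d * cos(theta)
theta = 0 deg = 0.0000 rad
cos(theta) = 1.0000
W = 326 * 1.69 * 1.0000
W = 550.9400


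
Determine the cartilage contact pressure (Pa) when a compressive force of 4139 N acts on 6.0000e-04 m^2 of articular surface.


P = F / A
P = 4139 / 6.0000e-04
P = 6.8983e+06


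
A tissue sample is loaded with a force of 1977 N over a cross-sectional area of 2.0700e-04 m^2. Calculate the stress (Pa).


stress = F / A
stress = 1977 / 2.0700e-04
stress = 9.5507e+06


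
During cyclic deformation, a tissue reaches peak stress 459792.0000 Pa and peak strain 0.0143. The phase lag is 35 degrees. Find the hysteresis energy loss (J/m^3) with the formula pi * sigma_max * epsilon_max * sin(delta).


E_loss = pi * sigma_max * epsilon_max * sin(delta)
delta = 35 deg = 0.6109 rad
sin(delta) = 0.5736
E_loss = pi * 459792.0000 * 0.0143 * 0.5736
E_loss = 11847.8248


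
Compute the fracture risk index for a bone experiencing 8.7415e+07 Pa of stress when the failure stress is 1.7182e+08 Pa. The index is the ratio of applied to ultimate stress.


FRI = applied / ultimate
FRI = 8.7415e+07 / 1.7182e+08
FRI = 0.5088


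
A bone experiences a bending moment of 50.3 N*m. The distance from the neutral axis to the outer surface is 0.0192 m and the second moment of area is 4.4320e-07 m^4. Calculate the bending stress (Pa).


sigma = M * c / I
sigma = 50.3 * 0.0192 / 4.4320e-07
M * c = 0.9658
sigma = 2.1791e+06


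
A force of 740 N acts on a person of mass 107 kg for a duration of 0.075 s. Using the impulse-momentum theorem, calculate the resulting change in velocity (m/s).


J = F * dt = 740 * 0.075 = 55.5000 N*s
delta_v = J / m
delta_v = 55.5000 / 107
delta_v = 0.5187


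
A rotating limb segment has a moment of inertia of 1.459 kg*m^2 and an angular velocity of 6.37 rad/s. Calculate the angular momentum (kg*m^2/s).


L = I * omega
L = 1.459 * 6.37
L = 9.2938


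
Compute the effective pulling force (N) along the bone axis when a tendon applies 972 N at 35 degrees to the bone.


F_eff = F_tendon * cos(theta)
theta = 35 deg = 0.6109 rad
cos(theta) = 0.8192
F_eff = 972 * 0.8192
F_eff = 796.2158


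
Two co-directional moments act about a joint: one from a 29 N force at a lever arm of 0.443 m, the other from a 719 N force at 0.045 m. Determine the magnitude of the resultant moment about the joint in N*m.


M = F1 * d1 + F2 * d2
M = 29 * 0.443 + 719 * 0.045
M = 12.8470 + 32.3550
M = 45.2020


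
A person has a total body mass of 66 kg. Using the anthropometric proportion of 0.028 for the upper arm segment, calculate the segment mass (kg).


m_segment = body_mass * fraction
m_segment = 66 * 0.028
m_segment = 1.8480


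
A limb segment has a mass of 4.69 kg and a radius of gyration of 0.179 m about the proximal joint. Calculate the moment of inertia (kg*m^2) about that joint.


I = m * k^2
I = 4.69 * 0.179^2
k^2 = 0.0320
I = 0.1503


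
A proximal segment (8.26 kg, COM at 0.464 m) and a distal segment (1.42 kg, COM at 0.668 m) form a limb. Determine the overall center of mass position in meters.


COM = (m1*x1 + m2*x2) / (m1 + m2)
COM = (8.26*0.464 + 1.42*0.668) / (8.26 + 1.42)
Numerator = 4.7812
Denominator = 9.6800
COM = 0.4939


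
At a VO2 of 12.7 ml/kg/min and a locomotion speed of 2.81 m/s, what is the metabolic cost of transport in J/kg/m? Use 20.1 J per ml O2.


Power per kg = VO2 * 20.1 / 60
Power per kg = 12.7 * 20.1 / 60 = 4.2545 W/kg
Cost = power_per_kg / speed
Cost = 4.2545 / 2.81
Cost = 1.5141


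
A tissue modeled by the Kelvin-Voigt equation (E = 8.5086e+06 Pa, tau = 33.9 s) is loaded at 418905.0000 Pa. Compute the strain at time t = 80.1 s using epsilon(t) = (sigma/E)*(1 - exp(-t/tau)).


epsilon(t) = (sigma/E) * (1 - exp(-t/tau))
sigma/E = 418905.0000 / 8.5086e+06 = 0.0492
exp(-t/tau) = exp(-80.1 / 33.9) = 0.0942
epsilon = 0.0492 * (1 - 0.0942)
epsilon = 0.0446


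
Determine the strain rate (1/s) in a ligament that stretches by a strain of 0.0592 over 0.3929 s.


strain_rate = delta_strain / delta_t
strain_rate = 0.0592 / 0.3929
strain_rate = 0.1507


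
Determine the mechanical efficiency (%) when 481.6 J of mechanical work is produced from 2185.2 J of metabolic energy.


eta = (W_mech / E_meta) * 100
eta = (481.6 / 2185.2) * 100
ratio = 0.2204
eta = 22.0392


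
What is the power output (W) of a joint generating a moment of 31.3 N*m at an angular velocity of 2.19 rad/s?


P = M * omega
P = 31.3 * 2.19
P = 68.5470


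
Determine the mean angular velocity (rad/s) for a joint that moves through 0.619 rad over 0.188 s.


omega = delta_theta / delta_t
omega = 0.619 / 0.188
omega = 3.2926


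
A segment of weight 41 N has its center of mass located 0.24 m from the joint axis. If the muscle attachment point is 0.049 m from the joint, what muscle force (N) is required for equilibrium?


F_muscle = W * d_load / d_muscle
F_muscle = 41 * 0.24 / 0.049
Numerator = 9.8400
F_muscle = 200.8163


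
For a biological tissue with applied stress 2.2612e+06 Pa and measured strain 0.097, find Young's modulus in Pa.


E = stress / strain
E = 2.2612e+06 / 0.097
E = 2.3311e+07


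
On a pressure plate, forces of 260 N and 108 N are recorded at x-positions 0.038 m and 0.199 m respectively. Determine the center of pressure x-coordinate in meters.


COP_x = (F1*x1 + F2*x2) / (F1 + F2)
COP_x = (260*0.038 + 108*0.199) / (260 + 108)
Numerator = 31.3720
Denominator = 368
COP_x = 0.0853
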